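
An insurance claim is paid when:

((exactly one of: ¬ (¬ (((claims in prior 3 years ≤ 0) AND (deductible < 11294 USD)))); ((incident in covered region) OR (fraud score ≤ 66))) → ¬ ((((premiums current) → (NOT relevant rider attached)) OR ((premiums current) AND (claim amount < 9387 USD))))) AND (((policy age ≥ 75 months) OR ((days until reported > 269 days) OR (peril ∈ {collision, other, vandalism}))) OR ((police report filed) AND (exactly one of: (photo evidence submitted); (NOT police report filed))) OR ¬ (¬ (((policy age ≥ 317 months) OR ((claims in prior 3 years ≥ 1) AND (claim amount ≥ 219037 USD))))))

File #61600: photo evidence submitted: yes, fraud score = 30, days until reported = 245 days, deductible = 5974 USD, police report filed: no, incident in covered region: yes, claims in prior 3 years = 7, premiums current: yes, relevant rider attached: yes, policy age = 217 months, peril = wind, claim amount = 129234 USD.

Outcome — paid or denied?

Atomic conditions:
  claims in prior 3 years ≤ 0: 7 ≤ 0 is false
  deductible < 11294 USD: 5974 < 11294 is true
  incident in covered region: yes → true
  fraud score ≤ 66: 30 ≤ 66 is true
  premiums current: yes → true
  NOT relevant rider attached: yes → false
  claim amount < 9387 USD: 129234 < 9387 is false
  policy age ≥ 75 months: 217 ≥ 75 is true
  days until reported > 269 days: 245 > 269 is false
  peril ∈ {collision, other, vandalism}: wind is not in the set → false
  police report filed: no → false
  photo evidence submitted: yes → true
  NOT police report filed: no → true
  policy age ≥ 317 months: 217 ≥ 317 is false
  claims in prior 3 years ≥ 1: 7 ≥ 1 is true
  claim amount ≥ 219037 USD: 129234 ≥ 219037 is false
Combine:
[1.1.1.1.1] false AND true = false
[1.1.1.1] NOT false = true
[1.1.1] NOT true = false
[1.1.2] true OR true = true
[1.1] exactly-one(false, true) = true
[1.2.1.1] true → false = false
[1.2.1.2] true AND false = false
[1.2.1] false OR false = false
[1.2] NOT false = true
[1] true → true = true
[2.1.2] false OR false = false
[2.1] true OR false = true
[2.2.2] exactly-one(true, true) = false
[2.2] false AND false = false
[2.3.1.1.2] true AND false = false
[2.3.1.1] false OR false = false
[2.3.1] NOT false = true
[2.3] NOT true = false
[2] true OR false OR false = true
[root] true AND true = true
Overall: true → paid

Paid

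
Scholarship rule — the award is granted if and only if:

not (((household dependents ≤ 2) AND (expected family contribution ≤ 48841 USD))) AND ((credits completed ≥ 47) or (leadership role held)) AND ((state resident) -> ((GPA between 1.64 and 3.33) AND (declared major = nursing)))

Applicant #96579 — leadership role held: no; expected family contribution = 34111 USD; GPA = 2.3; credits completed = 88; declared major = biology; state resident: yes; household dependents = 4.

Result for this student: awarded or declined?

Declined

Atomic conditions:
  household dependents ≤ 2: 4 ≤ 2 is false
  expected family contribution ≤ 48841 USD: 34111 ≤ 48841 is true
  credits completed ≥ 47: 88 ≥ 47 is true
  leadership role held: no → false
  state resident: yes → true
  GPA between 1.64 and 3.33: 2.3 in [1.64, 3.33] is true
  declared major = nursing: biology == nursing is false
Combine:
[1.1] false AND true = false
[1] NOT false = true
[2] true OR false = true
[3.2] true AND false = false
[3] true → false = false
[root] true AND true AND false = false
Overall: false → declined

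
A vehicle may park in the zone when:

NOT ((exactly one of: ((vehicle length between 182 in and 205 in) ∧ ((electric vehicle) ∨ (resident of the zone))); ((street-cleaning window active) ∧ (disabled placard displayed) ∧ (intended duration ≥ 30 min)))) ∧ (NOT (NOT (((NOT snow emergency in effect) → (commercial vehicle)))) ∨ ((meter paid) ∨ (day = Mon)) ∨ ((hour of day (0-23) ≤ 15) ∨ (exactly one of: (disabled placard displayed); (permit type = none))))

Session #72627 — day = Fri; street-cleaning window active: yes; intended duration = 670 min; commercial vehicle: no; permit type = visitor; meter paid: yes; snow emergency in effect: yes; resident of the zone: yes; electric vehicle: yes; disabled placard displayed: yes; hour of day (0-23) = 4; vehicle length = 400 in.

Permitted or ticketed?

Ticketed

Atomic conditions:
  vehicle length between 182 in and 205 in: 400 in [182, 205] is false
  electric vehicle: yes → true
  resident of the zone: yes → true
  street-cleaning window active: yes → true
  disabled placard displayed: yes → true
  intended duration ≥ 30 min: 670 ≥ 30 is true
  NOT snow emergency in effect: yes → false
  commercial vehicle: no → false
  meter paid: yes → true
  day = Mon: Fri == Mon is false
  hour of day (0-23) ≤ 15: 4 ≤ 15 is true
  permit type = none: visitor == none is false
Combine:
[1.1.1.2] true OR true = true
[1.1.1] false AND true = false
[1.1.2] true AND true AND true = true
[1.1] exactly-one(false, true) = true
[1] NOT true = false
[2.1.1.1] false → false (antecedent false ⇒ implication holds) = true
[2.1.1] NOT true = false
[2.1] NOT false = true
[2.2] true OR false = true
[2.3.2] exactly-one(true, false) = true
[2.3] true OR true = true
[2] true OR true OR true = true
[root] false AND true = false
Overall: false → ticketed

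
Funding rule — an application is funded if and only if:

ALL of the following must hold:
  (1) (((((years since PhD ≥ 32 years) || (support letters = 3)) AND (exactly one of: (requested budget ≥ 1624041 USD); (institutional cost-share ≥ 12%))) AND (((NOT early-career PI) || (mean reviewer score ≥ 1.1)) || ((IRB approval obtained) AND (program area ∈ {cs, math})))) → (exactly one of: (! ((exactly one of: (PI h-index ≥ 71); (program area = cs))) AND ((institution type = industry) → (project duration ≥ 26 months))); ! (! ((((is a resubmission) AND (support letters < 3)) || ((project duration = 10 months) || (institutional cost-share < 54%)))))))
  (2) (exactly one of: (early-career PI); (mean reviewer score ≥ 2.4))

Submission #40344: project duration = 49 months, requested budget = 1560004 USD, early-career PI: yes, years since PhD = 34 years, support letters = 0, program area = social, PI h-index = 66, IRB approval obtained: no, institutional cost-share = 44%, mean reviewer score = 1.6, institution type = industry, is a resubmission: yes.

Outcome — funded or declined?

Declined

Atomic conditions:
  years since PhD ≥ 32 years: 34 ≥ 32 is true
  support letters = 3: 0 == 3 is false
  requested budget ≥ 1624041 USD: 1560004 ≥ 1624041 is false
  institutional cost-share ≥ 12%: 44 ≥ 12 is true
  NOT early-career PI: yes → false
  mean reviewer score ≥ 1.1: 1.6 ≥ 1.1 is true
  IRB approval obtained: no → false
  program area ∈ {cs, math}: social is not in the set → false
  PI h-index ≥ 71: 66 ≥ 71 is false
  program area = cs: social == cs is false
  institution type = industry: industry == industry is true
  project duration ≥ 26 months: 49 ≥ 26 is true
  is a resubmission: yes → true
  support letters < 3: 0 < 3 is true
  project duration = 10 months: 49 == 10 is false
  institutional cost-share < 54%: 44 < 54 is true
  early-career PI: yes → true
  mean reviewer score ≥ 2.4: 1.6 ≥ 2.4 is false
Combine:
[1.1.1.1] true OR false = true
[1.1.1.2] exactly-one(false, true) = true
[1.1.1] true AND true = true
[1.1.2.1] false OR true = true
[1.1.2.2] false AND false = false
[1.1.2] true OR false = true
[1.1] true AND true = true
[1.2.1.1.1] exactly-one(false, false) = false
[1.2.1.1] NOT false = true
[1.2.1.2] true → true = true
[1.2.1] true AND true = true
[1.2.2.1.1.1] true AND true = true
[1.2.2.1.1.2] false OR true = true
[1.2.2.1.1] true OR true = true
[1.2.2.1] NOT true = false
[1.2.2] NOT false = true
[1.2] exactly-one(true, true) = false
[1] true → false = false
[2] exactly-one(true, false) = true
[root] false AND true = false
Overall: false → declined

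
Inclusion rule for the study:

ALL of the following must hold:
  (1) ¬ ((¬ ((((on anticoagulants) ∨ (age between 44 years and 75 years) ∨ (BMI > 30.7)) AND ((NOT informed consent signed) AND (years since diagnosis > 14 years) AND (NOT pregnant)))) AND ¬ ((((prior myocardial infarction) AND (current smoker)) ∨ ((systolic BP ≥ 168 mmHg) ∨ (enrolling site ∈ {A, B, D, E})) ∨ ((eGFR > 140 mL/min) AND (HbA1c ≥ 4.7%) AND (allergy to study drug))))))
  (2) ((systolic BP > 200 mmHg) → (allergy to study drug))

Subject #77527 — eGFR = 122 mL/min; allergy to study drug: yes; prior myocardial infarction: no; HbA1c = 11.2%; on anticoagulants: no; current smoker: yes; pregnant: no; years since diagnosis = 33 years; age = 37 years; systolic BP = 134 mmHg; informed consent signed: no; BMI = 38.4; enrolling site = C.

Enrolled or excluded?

Enrolled

Atomic conditions:
  on anticoagulants: no → false
  age between 44 years and 75 years: 37 in [44, 75] is false
  BMI > 30.7: 38.4 > 30.7 is true
  NOT informed consent signed: no → true
  years since diagnosis > 14 years: 33 > 14 is true
  NOT pregnant: no → true
  prior myocardial infarction: no → false
  current smoker: yes → true
  systolic BP ≥ 168 mmHg: 134 ≥ 168 is false
  enrolling site ∈ {A, B, D, E}: C is not in the set → false
  eGFR > 140 mL/min: 122 > 140 is false
  HbA1c ≥ 4.7%: 11.2 ≥ 4.7 is true
  allergy to study drug: yes → true
  systolic BP > 200 mmHg: 134 > 200 is false
Combine:
[1.1.1.1.1] false OR false OR true = true
[1.1.1.1.2] true AND true AND true = true
[1.1.1.1] true AND true = true
[1.1.1] NOT true = false
[1.1.2.1.1] false AND true = false
[1.1.2.1.2] false OR false = false
[1.1.2.1.3] false AND true AND true = false
[1.1.2.1] false OR false OR false = false
[1.1.2] NOT false = true
[1.1] false AND true = false
[1] NOT false = true
[2] false → true (antecedent false ⇒ implication holds) = true
[root] true AND true = true
Overall: true → enrolled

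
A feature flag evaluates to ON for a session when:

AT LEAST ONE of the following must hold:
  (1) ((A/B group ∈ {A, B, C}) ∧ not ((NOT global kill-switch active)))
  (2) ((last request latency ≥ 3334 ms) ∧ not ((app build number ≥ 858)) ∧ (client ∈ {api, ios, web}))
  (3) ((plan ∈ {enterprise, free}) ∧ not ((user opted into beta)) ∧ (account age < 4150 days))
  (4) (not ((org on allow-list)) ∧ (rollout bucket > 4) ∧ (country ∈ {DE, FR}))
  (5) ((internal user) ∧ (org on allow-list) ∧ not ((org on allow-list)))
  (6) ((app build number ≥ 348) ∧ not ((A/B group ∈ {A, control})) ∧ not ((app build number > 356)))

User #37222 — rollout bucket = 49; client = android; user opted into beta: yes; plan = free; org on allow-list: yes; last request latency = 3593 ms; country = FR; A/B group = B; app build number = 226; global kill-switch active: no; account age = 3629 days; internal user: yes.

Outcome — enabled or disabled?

Disabled

Atomic conditions:
  A/B group ∈ {A, B, C}: B is in the set → true
  NOT global kill-switch active: no → true
  last request latency ≥ 3334 ms: 3593 ≥ 3334 is true
  app build number ≥ 858: 226 ≥ 858 is false
  client ∈ {api, ios, web}: android is not in the set → false
  plan ∈ {enterprise, free}: free is in the set → true
  user opted into beta: yes → true
  account age < 4150 days: 3629 < 4150 is true
  org on allow-list: yes → true
  rollout bucket > 4: 49 > 4 is true
  country ∈ {DE, FR}: FR is in the set → true
  internal user: yes → true
  app build number ≥ 348: 226 ≥ 348 is false
  A/B group ∈ {A, control}: B is not in the set → false
  app build number > 356: 226 > 356 is false
Combine:
[1.2] NOT true = false
[1] true AND false = false
[2.2] NOT false = true
[2] true AND true AND false = false
[3.2] NOT true = false
[3] true AND false AND true = false
[4.1] NOT true = false
[4] false AND true AND true = false
[5.3] NOT true = false
[5] true AND true AND false = false
[6.2] NOT false = true
[6.3] NOT false = true
[6] false AND true AND true = false
[root] false OR false OR false OR false OR false OR false = false
Overall: false → disabled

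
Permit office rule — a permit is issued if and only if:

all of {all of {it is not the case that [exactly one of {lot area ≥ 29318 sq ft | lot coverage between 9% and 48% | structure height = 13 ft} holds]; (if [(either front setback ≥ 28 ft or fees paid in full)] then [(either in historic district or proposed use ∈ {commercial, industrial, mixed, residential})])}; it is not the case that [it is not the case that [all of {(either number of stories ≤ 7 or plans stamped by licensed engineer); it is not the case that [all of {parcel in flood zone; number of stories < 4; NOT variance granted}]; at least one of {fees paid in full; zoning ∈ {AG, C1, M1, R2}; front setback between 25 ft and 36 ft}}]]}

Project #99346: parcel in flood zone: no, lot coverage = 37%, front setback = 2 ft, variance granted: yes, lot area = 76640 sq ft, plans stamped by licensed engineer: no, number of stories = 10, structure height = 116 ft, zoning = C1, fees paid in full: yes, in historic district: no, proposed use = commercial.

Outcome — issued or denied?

Denied

Atomic conditions:
  lot area ≥ 29318 sq ft: 76640 ≥ 29318 is true
  lot coverage between 9% and 48%: 37 in [9, 48] is true
  structure height = 13 ft: 116 == 13 is false
  front setback ≥ 28 ft: 2 ≥ 28 is false
  fees paid in full: yes → true
  in historic district: no → false
  proposed use ∈ {commercial, industrial, mixed, residential}: commercial is in the set → true
  number of stories ≤ 7: 10 ≤ 7 is false
  plans stamped by licensed engineer: no → false
  parcel in flood zone: no → false
  number of stories < 4: 10 < 4 is false
  NOT variance granted: yes → false
  zoning ∈ {AG, C1, M1, R2}: C1 is in the set → true
  front setback between 25 ft and 36 ft: 2 in [25, 36] is false
Combine:
[1.1.1] exactly-one(true, true, false) = false
[1.1] NOT false = true
[1.2.1] false OR true = true
[1.2.2] false OR true = true
[1.2] true → true = true
[1] true AND true = true
[2.1.1.1] false OR false = false
[2.1.1.2.1] false AND false AND false = false
[2.1.1.2] NOT false = true
[2.1.1.3] true OR true OR false = true
[2.1.1] false AND true AND true = false
[2.1] NOT false = true
[2] NOT true = false
[root] true AND false = false
Overall: false → denied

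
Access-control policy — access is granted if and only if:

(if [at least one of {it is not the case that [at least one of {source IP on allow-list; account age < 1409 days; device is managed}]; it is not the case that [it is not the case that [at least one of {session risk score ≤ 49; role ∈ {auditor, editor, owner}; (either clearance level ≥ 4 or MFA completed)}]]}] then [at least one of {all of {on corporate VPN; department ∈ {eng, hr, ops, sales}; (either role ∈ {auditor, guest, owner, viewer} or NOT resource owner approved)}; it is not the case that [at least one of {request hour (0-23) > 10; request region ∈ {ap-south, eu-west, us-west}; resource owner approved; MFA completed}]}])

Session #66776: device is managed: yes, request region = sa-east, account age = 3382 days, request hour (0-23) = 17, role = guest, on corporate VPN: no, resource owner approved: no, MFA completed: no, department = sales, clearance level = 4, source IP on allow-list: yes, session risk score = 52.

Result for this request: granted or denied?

Denied

Atomic conditions:
  source IP on allow-list: yes → true
  account age < 1409 days: 3382 < 1409 is false
  device is managed: yes → true
  session risk score ≤ 49: 52 ≤ 49 is false
  role ∈ {auditor, editor, owner}: guest is not in the set → false
  clearance level ≥ 4: 4 ≥ 4 is true
  MFA completed: no → false
  on corporate VPN: no → false
  department ∈ {eng, hr, ops, sales}: sales is in the set → true
  role ∈ {auditor, guest, owner, viewer}: guest is in the set → true
  NOT resource owner approved: no → true
  request hour (0-23) > 10: 17 > 10 is true
  request region ∈ {ap-south, eu-west, us-west}: sa-east is not in the set → false
  resource owner approved: no → false
Combine:
[1.1.1] true OR false OR true = true
[1.1] NOT true = false
[1.2.1.1.3] true OR false = true
[1.2.1.1] false OR false OR true = true
[1.2.1] NOT true = false
[1.2] NOT false = true
[1] false OR true = true
[2.1.3] true OR true = true
[2.1] false AND true AND true = false
[2.2.1] true OR false OR false OR false = true
[2.2] NOT true = false
[2] false OR false = false
[root] true → false = false
Overall: false → denied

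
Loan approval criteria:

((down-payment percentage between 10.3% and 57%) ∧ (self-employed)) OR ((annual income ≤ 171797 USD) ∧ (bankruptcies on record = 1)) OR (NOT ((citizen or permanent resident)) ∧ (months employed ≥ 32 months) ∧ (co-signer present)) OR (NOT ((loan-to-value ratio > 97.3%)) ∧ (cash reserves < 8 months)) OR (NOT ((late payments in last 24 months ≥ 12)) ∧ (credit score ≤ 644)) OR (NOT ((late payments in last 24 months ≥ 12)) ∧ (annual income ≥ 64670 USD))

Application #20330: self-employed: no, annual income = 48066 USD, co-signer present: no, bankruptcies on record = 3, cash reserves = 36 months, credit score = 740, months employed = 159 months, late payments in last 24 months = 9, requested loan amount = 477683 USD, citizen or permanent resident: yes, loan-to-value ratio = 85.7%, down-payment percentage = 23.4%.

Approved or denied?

Denied

Atomic conditions:
  down-payment percentage between 10.3% and 57%: 23.4 in [10.3, 57] is true
  self-employed: no → false
  annual income ≤ 171797 USD: 48066 ≤ 171797 is true
  bankruptcies on record = 1: 3 == 1 is false
  citizen or permanent resident: yes → true
  months employed ≥ 32 months: 159 ≥ 32 is true
  co-signer present: no → false
  loan-to-value ratio > 97.3%: 85.7 > 97.3 is false
  cash reserves < 8 months: 36 < 8 is false
  late payments in last 24 months ≥ 12: 9 ≥ 12 is false
  credit score ≤ 644: 740 ≤ 644 is false
  annual income ≥ 64670 USD: 48066 ≥ 64670 is false
Combine:
[1] true AND false = false
[2] true AND false = false
[3.1] NOT true = false
[3] false AND true AND false = false
[4.1] NOT false = true
[4] true AND false = false
[5.1] NOT false = true
[5] true AND false = false
[6.1] NOT false = true
[6] true AND false = false
[root] false OR false OR false OR false OR false OR false = false
Overall: false → denied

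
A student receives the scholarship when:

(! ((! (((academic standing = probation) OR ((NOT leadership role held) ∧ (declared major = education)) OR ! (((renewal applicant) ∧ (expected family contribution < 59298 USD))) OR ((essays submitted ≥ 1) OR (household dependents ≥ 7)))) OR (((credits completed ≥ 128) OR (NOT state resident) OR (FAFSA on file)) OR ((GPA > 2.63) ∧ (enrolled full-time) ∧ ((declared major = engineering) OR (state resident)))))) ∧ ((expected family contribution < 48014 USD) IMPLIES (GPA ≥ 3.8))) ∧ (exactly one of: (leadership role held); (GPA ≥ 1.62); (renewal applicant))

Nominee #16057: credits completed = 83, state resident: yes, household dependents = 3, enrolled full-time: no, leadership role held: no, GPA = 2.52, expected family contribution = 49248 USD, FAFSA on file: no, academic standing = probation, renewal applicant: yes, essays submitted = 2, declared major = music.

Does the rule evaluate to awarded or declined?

Declined

Atomic conditions:
  academic standing = probation: probation == probation is true
  NOT leadership role held: no → true
  declared major = education: music == education is false
  renewal applicant: yes → true
  expected family contribution < 59298 USD: 49248 < 59298 is true
  essays submitted ≥ 1: 2 ≥ 1 is true
  household dependents ≥ 7: 3 ≥ 7 is false
  credits completed ≥ 128: 83 ≥ 128 is false
  NOT state resident: yes → false
  FAFSA on file: no → false
  GPA > 2.63: 2.52 > 2.63 is false
  enrolled full-time: no → false
  declared major = engineering: music == engineering is false
  state resident: yes → true
  expected family contribution < 48014 USD: 49248 < 48014 is false
  GPA ≥ 3.8: 2.52 ≥ 3.8 is false
  leadership role held: no → false
  GPA ≥ 1.62: 2.52 ≥ 1.62 is true
Combine:
[1.1.1.1.1.2] true AND false = false
[1.1.1.1.1.3.1] true AND true = true
[1.1.1.1.1.3] NOT true = false
[1.1.1.1.1.4] true OR false = true
[1.1.1.1.1] true OR false OR false OR true = true
[1.1.1.1] NOT true = false
[1.1.1.2.1] false OR false OR false = false
[1.1.1.2.2.3] false OR true = true
[1.1.1.2.2] false AND false AND true = false
[1.1.1.2] false OR false = false
[1.1.1] false OR false = false
[1.1] NOT false = true
[1.2] false → false (antecedent false ⇒ implication holds) = true
[1] true AND true = true
[2] exactly-one(false, true, true) = false
[root] true AND false = false
Overall: false → declined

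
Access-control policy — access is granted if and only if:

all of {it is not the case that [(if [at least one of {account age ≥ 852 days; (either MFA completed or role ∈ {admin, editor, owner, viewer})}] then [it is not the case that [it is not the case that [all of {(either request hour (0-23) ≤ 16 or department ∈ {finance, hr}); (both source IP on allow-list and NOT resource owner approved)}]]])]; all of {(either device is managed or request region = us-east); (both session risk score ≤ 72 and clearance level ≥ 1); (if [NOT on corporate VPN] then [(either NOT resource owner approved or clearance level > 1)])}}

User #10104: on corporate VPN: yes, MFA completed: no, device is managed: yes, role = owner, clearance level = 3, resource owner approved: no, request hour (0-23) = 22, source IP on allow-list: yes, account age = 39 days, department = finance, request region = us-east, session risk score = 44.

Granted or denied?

Denied

Atomic conditions:
  account age ≥ 852 days: 39 ≥ 852 is false
  MFA completed: no → false
  role ∈ {admin, editor, owner, viewer}: owner is in the set → true
  request hour (0-23) ≤ 16: 22 ≤ 16 is false
  department ∈ {finance, hr}: finance is in the set → true
  source IP on allow-list: yes → true
  NOT resource owner approved: no → true
  device is managed: yes → true
  request region = us-east: us-east == us-east is true
  session risk score ≤ 72: 44 ≤ 72 is true
  clearance level ≥ 1: 3 ≥ 1 is true
  NOT on corporate VPN: yes → false
  clearance level > 1: 3 > 1 is true
Combine:
[1.1.1.2] false OR true = true
[1.1.1] false OR true = true
[1.1.2.1.1.1] false OR true = true
[1.1.2.1.1.2] true AND true = true
[1.1.2.1.1] true AND true = true
[1.1.2.1] NOT true = false
[1.1.2] NOT false = true
[1.1] true → true = true
[1] NOT true = false
[2.1] true OR true = true
[2.2] true AND true = true
[2.3.2] true OR true = true
[2.3] false → true (antecedent false ⇒ implication holds) = true
[2] true AND true AND true = true
[root] false AND true = false
Overall: false → denied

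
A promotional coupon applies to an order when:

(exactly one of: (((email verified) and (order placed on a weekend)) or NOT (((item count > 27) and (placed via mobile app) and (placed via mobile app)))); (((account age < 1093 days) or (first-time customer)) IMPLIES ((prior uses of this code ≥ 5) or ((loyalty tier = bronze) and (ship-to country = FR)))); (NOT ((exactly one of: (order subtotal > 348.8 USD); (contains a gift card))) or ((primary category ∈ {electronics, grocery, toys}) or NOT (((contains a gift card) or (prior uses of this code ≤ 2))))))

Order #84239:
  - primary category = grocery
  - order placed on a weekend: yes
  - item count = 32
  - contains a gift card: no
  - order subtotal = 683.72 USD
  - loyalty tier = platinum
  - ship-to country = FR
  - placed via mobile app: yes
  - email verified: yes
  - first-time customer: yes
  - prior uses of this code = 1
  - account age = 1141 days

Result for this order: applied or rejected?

Atomic conditions:
  email verified: yes → true
  order placed on a weekend: yes → true
  item count > 27: 32 > 27 is true
  placed via mobile app: yes → true
  account age < 1093 days: 1141 < 1093 is false
  first-time customer: yes → true
  prior uses of this code ≥ 5: 1 ≥ 5 is false
  loyalty tier = bronze: platinum == bronze is false
  ship-to country = FR: FR == FR is true
  order subtotal > 348.8 USD: 683.72 > 348.8 is true
  contains a gift card: no → false
  primary category ∈ {electronics, grocery, toys}: grocery is in the set → true
  prior uses of this code ≤ 2: 1 ≤ 2 is true
Combine:
[1.1] true AND true = true
[1.2.1] true AND true AND true = true
[1.2] NOT true = false
[1] true OR false = true
[2.1] false OR true = true
[2.2.2] false AND true = false
[2.2] false OR false = false
[2] true → false = false
[3.1.1] exactly-one(true, false) = true
[3.1] NOT true = false
[3.2.2.1] false OR true = true
[3.2.2] NOT true = false
[3.2] true OR false = true
[3] false OR true = true
[root] exactly-one(true, false, true) = false
Overall: false → rejected

Rejected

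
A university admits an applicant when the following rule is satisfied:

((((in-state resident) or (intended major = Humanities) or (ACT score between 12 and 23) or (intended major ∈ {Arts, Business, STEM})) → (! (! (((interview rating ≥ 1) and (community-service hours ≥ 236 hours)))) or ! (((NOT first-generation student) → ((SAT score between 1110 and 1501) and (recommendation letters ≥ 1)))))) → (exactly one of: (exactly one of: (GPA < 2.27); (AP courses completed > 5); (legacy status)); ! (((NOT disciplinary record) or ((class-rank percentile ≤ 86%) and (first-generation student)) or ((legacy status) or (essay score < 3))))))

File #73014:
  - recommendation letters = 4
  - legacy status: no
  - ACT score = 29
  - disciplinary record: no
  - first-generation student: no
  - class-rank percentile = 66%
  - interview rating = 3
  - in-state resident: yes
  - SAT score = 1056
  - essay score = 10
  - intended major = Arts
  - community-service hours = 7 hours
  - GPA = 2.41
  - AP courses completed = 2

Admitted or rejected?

Atomic conditions:
  in-state resident: yes → true
  intended major = Humanities: Arts == Humanities is false
  ACT score between 12 and 23: 29 in [12, 23] is false
  intended major ∈ {Arts, Business, STEM}: Arts is in the set → true
  interview rating ≥ 1: 3 ≥ 1 is true
  community-service hours ≥ 236 hours: 7 ≥ 236 is false
  NOT first-generation student: no → true
  SAT score between 1110 and 1501: 1056 in [1110, 1501] is false
  recommendation letters ≥ 1: 4 ≥ 1 is true
  GPA < 2.27: 2.41 < 2.27 is false
  AP courses completed > 5: 2 > 5 is false
  legacy status: no → false
  NOT disciplinary record: no → true
  class-rank percentile ≤ 86%: 66 ≤ 86 is true
  first-generation student: no → false
  essay score < 3: 10 < 3 is false
Combine:
[1.1] true OR false OR false OR true = true
[1.2.1.1.1] true AND false = false
[1.2.1.1] NOT false = true
[1.2.1] NOT true = false
[1.2.2.1.2] false AND true = false
[1.2.2.1] true → false = false
[1.2.2] NOT false = true
[1.2] false OR true = true
[1] true → true = true
[2.1] exactly-one(false, false, false) = false
[2.2.1.2] true AND false = false
[2.2.1.3] false OR false = false
[2.2.1] true OR false OR false = true
[2.2] NOT true = false
[2] exactly-one(false, false) = false
[root] true → false = false
Overall: false → rejected

Rejected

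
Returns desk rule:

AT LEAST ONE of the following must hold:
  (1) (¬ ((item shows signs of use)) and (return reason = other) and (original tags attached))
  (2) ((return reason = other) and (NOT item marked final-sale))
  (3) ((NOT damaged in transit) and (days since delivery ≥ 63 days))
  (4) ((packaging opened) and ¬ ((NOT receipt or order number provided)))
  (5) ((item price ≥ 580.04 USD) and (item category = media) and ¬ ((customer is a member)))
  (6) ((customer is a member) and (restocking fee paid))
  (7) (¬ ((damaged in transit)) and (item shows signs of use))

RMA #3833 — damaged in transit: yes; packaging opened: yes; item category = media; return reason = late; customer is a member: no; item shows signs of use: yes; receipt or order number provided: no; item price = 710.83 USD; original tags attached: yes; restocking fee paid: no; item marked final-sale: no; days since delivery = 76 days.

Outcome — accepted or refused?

Accepted

Atomic conditions:
  item shows signs of use: yes → true
  return reason = other: late == other is false
  original tags attached: yes → true
  NOT item marked final-sale: no → true
  NOT damaged in transit: yes → false
  days since delivery ≥ 63 days: 76 ≥ 63 is true
  packaging opened: yes → true
  NOT receipt or order number provided: no → true
  item price ≥ 580.04 USD: 710.83 ≥ 580.04 is true
  item category = media: media == media is true
  customer is a member: no → false
  restocking fee paid: no → false
  damaged in transit: yes → true
Combine:
[1.1] NOT true = false
[1] false AND false AND true = false
[2] false AND true = false
[3] false AND true = false
[4.2] NOT true = false
[4] true AND false = false
[5.3] NOT false = true
[5] true AND true AND true = true
[6] false AND false = false
[7.1] NOT true = false
[7] false AND true = false
[root] false OR false OR false OR false OR true OR false OR false = true
Overall: true → accepted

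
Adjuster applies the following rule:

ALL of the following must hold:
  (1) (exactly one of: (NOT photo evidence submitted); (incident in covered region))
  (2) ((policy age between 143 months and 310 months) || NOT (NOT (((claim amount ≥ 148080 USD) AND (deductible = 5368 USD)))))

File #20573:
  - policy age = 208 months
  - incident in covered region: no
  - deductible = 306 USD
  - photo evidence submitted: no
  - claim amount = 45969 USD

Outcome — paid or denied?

Atomic conditions:
  NOT photo evidence submitted: no → true
  incident in covered region: no → false
  policy age between 143 months and 310 months: 208 in [143, 310] is true
  claim amount ≥ 148080 USD: 45969 ≥ 148080 is false
  deductible = 5368 USD: 306 == 5368 is false
Combine:
[1] exactly-one(true, false) = true
[2.2.1.1] false AND false = false
[2.2.1] NOT false = true
[2.2] NOT true = false
[2] true OR false = true
[root] true AND true = true
Overall: true → paid

Paid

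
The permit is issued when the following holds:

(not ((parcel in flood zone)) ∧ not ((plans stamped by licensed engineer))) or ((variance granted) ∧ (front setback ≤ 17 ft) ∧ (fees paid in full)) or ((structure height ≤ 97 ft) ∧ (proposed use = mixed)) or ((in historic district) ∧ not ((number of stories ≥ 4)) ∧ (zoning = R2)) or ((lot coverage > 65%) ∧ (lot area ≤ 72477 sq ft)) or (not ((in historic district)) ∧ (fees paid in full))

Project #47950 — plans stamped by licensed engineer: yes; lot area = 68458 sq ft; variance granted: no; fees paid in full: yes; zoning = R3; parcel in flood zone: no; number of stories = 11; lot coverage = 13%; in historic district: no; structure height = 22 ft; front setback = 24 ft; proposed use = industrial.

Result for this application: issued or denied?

Atomic conditions:
  parcel in flood zone: no → false
  plans stamped by licensed engineer: yes → true
  variance granted: no → false
  front setback ≤ 17 ft: 24 ≤ 17 is false
  fees paid in full: yes → true
  structure height ≤ 97 ft: 22 ≤ 97 is true
  proposed use = mixed: industrial == mixed is false
  in historic district: no → false
  number of stories ≥ 4: 11 ≥ 4 is true
  zoning = R2: R3 == R2 is false
  lot coverage > 65%: 13 > 65 is false
  lot area ≤ 72477 sq ft: 68458 ≤ 72477 is true
Combine:
[1.1] NOT false = true
[1.2] NOT true = false
[1] true AND false = false
[2] false AND false AND true = false
[3] true AND false = false
[4.2] NOT true = false
[4] false AND false AND false = false
[5] false AND true = false
[6.1] NOT false = true
[6] true AND true = true
[root] false OR false OR false OR false OR false OR true = true
Overall: true → issued

Issued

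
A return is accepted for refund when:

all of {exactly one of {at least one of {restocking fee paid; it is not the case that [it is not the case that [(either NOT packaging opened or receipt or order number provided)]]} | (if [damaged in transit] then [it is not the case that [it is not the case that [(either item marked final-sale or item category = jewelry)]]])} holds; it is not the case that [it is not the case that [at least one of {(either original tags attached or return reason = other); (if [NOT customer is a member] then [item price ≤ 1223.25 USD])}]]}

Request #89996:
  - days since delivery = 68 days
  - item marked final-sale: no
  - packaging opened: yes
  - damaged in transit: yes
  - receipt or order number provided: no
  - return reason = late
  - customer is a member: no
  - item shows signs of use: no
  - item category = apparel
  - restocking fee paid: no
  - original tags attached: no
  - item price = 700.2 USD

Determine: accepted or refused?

Refused

Atomic conditions:
  restocking fee paid: no → false
  NOT packaging opened: yes → false
  receipt or order number provided: no → false
  damaged in transit: yes → true
  item marked final-sale: no → false
  item category = jewelry: apparel == jewelry is false
  original tags attached: no → false
  return reason = other: late == other is false
  NOT customer is a member: no → true
  item price ≤ 1223.25 USD: 700.2 ≤ 1223.25 is true
Combine:
[1.1.2.1.1] false OR false = false
[1.1.2.1] NOT false = true
[1.1.2] NOT true = false
[1.1] false OR false = false
[1.2.2.1.1] false OR false = false
[1.2.2.1] NOT false = true
[1.2.2] NOT true = false
[1.2] true → false = false
[1] exactly-one(false, false) = false
[2.1.1.1] false OR false = false
[2.1.1.2] true → true = true
[2.1.1] false OR true = true
[2.1] NOT true = false
[2] NOT false = true
[root] false AND true = false
Overall: false → refused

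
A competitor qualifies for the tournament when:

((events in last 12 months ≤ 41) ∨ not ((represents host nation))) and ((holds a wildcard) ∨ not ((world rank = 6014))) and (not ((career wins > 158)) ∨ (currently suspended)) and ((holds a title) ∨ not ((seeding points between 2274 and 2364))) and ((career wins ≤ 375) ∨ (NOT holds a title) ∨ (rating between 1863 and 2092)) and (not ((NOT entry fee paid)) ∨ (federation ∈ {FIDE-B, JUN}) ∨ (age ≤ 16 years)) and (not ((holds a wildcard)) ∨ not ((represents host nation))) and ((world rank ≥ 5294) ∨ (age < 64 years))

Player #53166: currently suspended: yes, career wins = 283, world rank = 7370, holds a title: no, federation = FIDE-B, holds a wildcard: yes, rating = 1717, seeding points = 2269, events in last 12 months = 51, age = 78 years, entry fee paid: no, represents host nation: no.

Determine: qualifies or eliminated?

Atomic conditions:
  events in last 12 months ≤ 41: 51 ≤ 41 is false
  represents host nation: no → false
  holds a wildcard: yes → true
  world rank = 6014: 7370 == 6014 is false
  career wins > 158: 283 > 158 is true
  currently suspended: yes → true
  holds a title: no → false
  seeding points between 2274 and 2364: 2269 in [2274, 2364] is false
  career wins ≤ 375: 283 ≤ 375 is true
  NOT holds a title: no → true
  rating between 1863 and 2092: 1717 in [1863, 2092] is false
  NOT entry fee paid: no → true
  federation ∈ {FIDE-B, JUN}: FIDE-B is in the set → true
  age ≤ 16 years: 78 ≤ 16 is false
  world rank ≥ 5294: 7370 ≥ 5294 is true
  age < 64 years: 78 < 64 is false
Combine:
[1.2] NOT false = true
[1] false OR true = true
[2.2] NOT false = true
[2] true OR true = true
[3.1] NOT true = false
[3] false OR true = true
[4.2] NOT false = true
[4] false OR true = true
[5] true OR true OR false = true
[6.1] NOT true = false
[6] false OR true OR false = true
[7.1] NOT true = false
[7.2] NOT false = true
[7] false OR true = true
[8] true OR false = true
[root] true AND true AND true AND true AND true AND true AND true AND true = true
Overall: true → qualifies

Qualifies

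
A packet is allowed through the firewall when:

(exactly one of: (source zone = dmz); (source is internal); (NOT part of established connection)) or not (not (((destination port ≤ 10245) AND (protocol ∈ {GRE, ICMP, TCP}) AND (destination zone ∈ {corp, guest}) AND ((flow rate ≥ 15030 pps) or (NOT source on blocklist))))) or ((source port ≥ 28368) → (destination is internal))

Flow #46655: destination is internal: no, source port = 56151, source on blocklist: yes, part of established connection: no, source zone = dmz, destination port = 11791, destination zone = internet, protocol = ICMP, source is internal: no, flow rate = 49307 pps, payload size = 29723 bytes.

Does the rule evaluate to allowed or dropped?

Atomic conditions:
  source zone = dmz: dmz == dmz is true
  source is internal: no → false
  NOT part of established connection: no → true
  destination port ≤ 10245: 11791 ≤ 10245 is false
  protocol ∈ {GRE, ICMP, TCP}: ICMP is in the set → true
  destination zone ∈ {corp, guest}: internet is not in the set → false
  flow rate ≥ 15030 pps: 49307 ≥ 15030 is true
  NOT source on blocklist: yes → false
  source port ≥ 28368: 56151 ≥ 28368 is true
  destination is internal: no → false
Combine:
[1] exactly-one(true, false, true) = false
[2.1.1.4] true OR false = true
[2.1.1] false AND true AND false AND true = false
[2.1] NOT false = true
[2] NOT true = false
[3] true → false = false
[root] false OR false OR false = false
Overall: false → dropped

Dropped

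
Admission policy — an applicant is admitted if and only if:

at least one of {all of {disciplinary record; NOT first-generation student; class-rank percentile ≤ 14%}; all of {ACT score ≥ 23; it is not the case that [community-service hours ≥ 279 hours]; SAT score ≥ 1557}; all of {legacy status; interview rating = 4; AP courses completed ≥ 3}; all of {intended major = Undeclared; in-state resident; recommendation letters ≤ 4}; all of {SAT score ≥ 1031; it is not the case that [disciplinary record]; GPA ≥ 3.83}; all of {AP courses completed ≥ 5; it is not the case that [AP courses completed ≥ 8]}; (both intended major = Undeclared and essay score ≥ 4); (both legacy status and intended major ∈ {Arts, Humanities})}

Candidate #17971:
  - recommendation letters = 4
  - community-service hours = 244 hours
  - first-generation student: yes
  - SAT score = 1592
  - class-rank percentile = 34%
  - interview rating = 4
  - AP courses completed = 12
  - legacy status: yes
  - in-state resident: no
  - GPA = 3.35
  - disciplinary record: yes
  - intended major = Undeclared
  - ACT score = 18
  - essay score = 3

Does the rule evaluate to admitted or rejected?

Atomic conditions:
  disciplinary record: yes → true
  NOT first-generation student: yes → false
  class-rank percentile ≤ 14%: 34 ≤ 14 is false
  ACT score ≥ 23: 18 ≥ 23 is false
  community-service hours ≥ 279 hours: 244 ≥ 279 is false
  SAT score ≥ 1557: 1592 ≥ 1557 is true
  legacy status: yes → true
  interview rating = 4: 4 == 4 is true
  AP courses completed ≥ 3: 12 ≥ 3 is true
  intended major = Undeclared: Undeclared == Undeclared is true
  in-state resident: no → false
  recommendation letters ≤ 4: 4 ≤ 4 is true
  SAT score ≥ 1031: 1592 ≥ 1031 is true
  GPA ≥ 3.83: 3.35 ≥ 3.83 is false
  AP courses completed ≥ 5: 12 ≥ 5 is true
  AP courses completed ≥ 8: 12 ≥ 8 is true
  essay score ≥ 4: 3 ≥ 4 is false
  intended major ∈ {Arts, Humanities}: Undeclared is not in the set → false
Combine:
[1] true AND false AND false = false
[2.2] NOT false = true
[2] false AND true AND true = false
[3] true AND true AND true = true
[4] true AND false AND true = false
[5.2] NOT true = false
[5] true AND false AND false = false
[6.2] NOT true = false
[6] true AND false = false
[7] true AND false = false
[8] true AND false = false
[root] false OR false OR true OR false OR false OR false OR false OR false = true
Overall: true → admitted

Admitted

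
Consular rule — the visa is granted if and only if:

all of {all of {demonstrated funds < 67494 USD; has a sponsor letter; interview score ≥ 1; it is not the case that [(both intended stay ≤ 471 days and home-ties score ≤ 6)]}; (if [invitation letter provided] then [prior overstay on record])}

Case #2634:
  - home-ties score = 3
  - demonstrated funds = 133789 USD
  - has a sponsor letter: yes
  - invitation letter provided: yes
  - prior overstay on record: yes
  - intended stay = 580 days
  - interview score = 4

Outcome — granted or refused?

Atomic conditions:
  demonstrated funds < 67494 USD: 133789 < 67494 is false
  has a sponsor letter: yes → true
  interview score ≥ 1: 4 ≥ 1 is true
  intended stay ≤ 471 days: 580 ≤ 471 is false
  home-ties score ≤ 6: 3 ≤ 6 is true
  invitation letter provided: yes → true
  prior overstay on record: yes → true
Combine:
[1.4.1] false AND true = false
[1.4] NOT false = true
[1] false AND true AND true AND true = false
[2] true → true = true
[root] false AND true = false
Overall: false → refused

Refused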